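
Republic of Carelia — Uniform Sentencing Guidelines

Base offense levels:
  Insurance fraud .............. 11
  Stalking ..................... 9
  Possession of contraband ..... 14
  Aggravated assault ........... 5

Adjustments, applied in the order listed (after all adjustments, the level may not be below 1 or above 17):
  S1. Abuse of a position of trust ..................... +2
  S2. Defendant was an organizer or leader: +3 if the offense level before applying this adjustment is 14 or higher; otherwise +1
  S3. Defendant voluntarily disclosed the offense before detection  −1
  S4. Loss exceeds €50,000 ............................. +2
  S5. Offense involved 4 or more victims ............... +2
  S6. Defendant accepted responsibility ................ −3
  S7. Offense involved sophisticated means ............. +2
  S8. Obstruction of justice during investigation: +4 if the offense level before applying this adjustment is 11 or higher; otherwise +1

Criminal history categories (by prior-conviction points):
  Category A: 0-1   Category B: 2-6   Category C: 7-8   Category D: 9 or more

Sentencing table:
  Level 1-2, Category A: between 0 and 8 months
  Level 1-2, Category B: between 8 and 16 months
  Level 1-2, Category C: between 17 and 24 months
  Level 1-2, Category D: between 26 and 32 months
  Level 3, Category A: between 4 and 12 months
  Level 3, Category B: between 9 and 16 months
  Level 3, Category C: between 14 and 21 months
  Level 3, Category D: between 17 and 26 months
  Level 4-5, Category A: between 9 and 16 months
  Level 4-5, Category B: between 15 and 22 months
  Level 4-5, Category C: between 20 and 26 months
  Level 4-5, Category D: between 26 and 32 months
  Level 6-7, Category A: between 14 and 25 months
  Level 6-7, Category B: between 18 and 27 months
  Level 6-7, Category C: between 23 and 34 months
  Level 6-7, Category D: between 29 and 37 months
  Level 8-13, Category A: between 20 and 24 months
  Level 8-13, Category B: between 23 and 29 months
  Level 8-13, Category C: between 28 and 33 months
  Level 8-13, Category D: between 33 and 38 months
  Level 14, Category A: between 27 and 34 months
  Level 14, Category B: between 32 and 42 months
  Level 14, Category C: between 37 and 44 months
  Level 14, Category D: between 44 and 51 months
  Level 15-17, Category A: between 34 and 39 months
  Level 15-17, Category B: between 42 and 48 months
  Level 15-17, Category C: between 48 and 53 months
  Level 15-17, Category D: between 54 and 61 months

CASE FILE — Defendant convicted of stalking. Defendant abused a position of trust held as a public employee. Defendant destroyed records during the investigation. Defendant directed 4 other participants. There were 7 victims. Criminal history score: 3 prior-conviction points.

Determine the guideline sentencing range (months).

Base offense level for stalking: 9.
S1 applies: 9 + 2 = 11.
S2 applies (level before this adjustment is 11 < 14, so +1): 11 + 1 = 12.
S3 does not apply.
S5 applies: 12 + 2 = 14.
S6 does not apply.
S8 applies (level before this adjustment is 14 ≥ 11, so +4): 14 + 4 = 18.
Level 18 exceeds the maximum of 17; capped at 17.
Final offense level: 17.
Criminal history: 3 prior points → Category B (2-6).
Level 17 falls in the 15-17 band.
Grid: Level 15-17 × Category B = 42-48 months.

42-48 months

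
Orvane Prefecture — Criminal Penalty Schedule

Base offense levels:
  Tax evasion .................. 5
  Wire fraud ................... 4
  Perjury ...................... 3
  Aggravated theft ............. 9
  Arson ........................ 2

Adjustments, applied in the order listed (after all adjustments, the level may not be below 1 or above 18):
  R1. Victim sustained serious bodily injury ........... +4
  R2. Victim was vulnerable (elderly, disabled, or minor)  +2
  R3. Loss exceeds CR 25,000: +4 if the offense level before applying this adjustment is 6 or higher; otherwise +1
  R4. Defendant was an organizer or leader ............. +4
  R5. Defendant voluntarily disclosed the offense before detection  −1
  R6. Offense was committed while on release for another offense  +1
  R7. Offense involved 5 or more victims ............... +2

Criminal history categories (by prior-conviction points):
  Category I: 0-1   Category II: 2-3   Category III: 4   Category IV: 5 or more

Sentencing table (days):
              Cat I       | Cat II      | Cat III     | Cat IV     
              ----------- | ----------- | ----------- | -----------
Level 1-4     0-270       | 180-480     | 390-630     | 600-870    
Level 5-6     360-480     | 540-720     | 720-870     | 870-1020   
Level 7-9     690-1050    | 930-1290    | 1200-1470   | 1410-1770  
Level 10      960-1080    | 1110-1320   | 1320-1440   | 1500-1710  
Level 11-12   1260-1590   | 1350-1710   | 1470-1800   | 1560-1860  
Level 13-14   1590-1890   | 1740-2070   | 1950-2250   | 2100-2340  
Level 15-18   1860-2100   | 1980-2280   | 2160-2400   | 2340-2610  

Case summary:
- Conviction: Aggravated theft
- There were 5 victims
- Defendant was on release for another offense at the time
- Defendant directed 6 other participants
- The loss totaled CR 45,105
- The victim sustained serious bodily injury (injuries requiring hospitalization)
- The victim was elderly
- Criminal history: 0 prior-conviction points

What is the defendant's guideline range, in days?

Base offense level for aggravated theft: 9.
R1 applies: 9 + 4 = 13.
R2 applies: 13 + 2 = 15.
R3 applies (level before this adjustment is 15 ≥ 6, so +4): 15 + 4 = 19.
R4 applies: 19 + 4 = 23.
R6 applies: 23 + 1 = 24.
R7 applies: 24 + 2 = 26.
Level 26 exceeds the maximum of 18; capped at 18.
Final offense level: 18.
Criminal history: 0 prior points → Category I (0-1).
Level 18 falls in the 15-18 band.
Grid: Level 15-18 × Category I = 1860-2100 days.

1860-2100 days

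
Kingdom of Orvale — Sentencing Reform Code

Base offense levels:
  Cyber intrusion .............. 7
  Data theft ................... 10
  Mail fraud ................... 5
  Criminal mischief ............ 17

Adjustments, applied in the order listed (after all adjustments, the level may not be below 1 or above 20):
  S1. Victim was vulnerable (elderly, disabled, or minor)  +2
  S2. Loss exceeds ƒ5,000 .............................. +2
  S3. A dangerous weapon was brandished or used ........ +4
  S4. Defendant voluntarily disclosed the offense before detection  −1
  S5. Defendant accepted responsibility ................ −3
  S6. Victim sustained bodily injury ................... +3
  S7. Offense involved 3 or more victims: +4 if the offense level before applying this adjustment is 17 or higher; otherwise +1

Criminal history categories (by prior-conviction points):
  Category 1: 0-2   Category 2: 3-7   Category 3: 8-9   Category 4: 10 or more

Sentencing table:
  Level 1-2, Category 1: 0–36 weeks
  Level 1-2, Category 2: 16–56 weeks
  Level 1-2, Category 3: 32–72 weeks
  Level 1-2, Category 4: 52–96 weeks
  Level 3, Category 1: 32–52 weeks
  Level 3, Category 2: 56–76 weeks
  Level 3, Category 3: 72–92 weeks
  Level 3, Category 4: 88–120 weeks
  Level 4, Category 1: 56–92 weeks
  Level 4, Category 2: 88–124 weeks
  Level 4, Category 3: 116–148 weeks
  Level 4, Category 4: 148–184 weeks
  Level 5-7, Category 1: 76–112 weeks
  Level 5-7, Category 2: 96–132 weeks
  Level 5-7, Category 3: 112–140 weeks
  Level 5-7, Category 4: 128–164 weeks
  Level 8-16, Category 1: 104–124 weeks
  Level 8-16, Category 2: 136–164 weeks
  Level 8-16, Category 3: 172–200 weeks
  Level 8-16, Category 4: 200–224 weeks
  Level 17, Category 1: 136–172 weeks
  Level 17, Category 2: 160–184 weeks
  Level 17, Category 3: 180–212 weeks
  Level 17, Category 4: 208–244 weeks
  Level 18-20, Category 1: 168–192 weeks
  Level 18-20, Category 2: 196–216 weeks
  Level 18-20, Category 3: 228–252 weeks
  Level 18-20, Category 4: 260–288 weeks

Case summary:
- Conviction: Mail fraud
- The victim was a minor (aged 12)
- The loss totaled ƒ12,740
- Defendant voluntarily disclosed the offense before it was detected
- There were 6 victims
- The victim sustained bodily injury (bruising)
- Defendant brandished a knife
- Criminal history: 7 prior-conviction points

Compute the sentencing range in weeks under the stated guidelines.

136-164 weeks

Base offense level for mail fraud: 5.
S1 applies: 5 + 2 = 7.
S2 applies: 7 + 2 = 9.
S3 applies: 9 + 4 = 13.
S4 applies: 13 − 1 = 12.
S6 applies: 12 + 3 = 15.
S7 applies (level before this adjustment is 15 < 17, so +1): 15 + 1 = 16.
Final offense level: 16.
Criminal history: 7 prior points → Category 2 (3-7).
Level 16 falls in the 8-16 band.
Grid: Level 8-16 × Category 2 = 136-164 weeks.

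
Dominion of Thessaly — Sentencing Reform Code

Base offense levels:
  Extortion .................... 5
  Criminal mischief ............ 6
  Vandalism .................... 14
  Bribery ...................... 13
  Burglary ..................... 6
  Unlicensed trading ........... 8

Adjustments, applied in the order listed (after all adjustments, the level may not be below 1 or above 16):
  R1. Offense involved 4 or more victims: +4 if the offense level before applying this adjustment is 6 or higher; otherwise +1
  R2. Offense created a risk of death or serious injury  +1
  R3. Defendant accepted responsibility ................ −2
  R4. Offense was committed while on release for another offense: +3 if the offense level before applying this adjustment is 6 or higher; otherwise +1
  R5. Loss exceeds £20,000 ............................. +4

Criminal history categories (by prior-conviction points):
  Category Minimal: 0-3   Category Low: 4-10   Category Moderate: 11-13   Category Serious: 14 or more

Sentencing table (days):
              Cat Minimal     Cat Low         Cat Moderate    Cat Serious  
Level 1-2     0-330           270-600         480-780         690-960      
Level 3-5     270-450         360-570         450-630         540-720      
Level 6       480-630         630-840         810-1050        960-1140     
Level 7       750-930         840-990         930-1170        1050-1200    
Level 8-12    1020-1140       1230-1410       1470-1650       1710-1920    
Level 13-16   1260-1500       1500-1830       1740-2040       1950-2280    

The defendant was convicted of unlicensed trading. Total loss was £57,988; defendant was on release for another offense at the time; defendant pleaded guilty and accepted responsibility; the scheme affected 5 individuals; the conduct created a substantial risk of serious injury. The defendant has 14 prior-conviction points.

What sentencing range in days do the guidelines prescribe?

1950-2280 days

Base offense level for unlicensed trading: 8.
R1 applies (level before this adjustment is 8 ≥ 6, so +4): 8 + 4 = 12.
R2 applies: 12 + 1 = 13.
R3 applies: 13 − 2 = 11.
R4 applies (level before this adjustment is 11 ≥ 6, so +3): 11 + 3 = 14.
R5 applies: 14 + 4 = 18.
Level 18 exceeds the maximum of 16; capped at 16.
Final offense level: 16.
Criminal history: 14 prior points → Category Serious (14+).
Level 16 falls in the 13-16 band.
Grid: Level 13-16 × Category Serious = 1950-2280 days.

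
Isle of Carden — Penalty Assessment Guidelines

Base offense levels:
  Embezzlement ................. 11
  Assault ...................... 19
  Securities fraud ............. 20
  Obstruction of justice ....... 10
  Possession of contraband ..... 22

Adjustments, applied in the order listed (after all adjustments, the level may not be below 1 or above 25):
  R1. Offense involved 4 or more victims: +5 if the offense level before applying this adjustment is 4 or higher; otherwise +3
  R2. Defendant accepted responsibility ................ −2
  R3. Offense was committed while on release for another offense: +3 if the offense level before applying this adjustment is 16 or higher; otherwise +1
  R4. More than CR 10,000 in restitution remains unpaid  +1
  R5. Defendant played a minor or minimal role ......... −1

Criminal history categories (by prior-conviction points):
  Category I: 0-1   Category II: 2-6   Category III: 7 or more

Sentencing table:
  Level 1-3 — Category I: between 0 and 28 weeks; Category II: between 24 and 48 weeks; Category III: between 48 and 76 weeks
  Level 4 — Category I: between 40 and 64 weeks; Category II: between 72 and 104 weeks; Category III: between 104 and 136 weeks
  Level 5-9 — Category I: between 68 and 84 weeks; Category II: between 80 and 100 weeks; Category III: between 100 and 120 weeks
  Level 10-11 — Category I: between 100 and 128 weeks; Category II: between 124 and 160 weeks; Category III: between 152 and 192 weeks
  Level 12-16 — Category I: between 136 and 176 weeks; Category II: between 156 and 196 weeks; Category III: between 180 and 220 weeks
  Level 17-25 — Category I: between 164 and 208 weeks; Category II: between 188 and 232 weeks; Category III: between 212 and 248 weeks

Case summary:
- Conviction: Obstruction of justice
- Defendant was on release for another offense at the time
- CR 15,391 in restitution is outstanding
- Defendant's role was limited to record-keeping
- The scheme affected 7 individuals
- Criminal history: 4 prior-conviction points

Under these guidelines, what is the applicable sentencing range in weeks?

156-196 weeks

Base offense level for obstruction of justice: 10.
R1 applies (level before this adjustment is 10 ≥ 4, so +5): 10 + 5 = 15.
R2 does not apply.
R3 applies (level before this adjustment is 15 < 16, so +1): 15 + 1 = 16.
R4 applies: 16 + 1 = 17.
R5 applies: 17 − 1 = 16.
Final offense level: 16.
Criminal history: 4 prior points → Category II (2-6).
Level 16 falls in the 12-16 band.
Grid: Level 12-16 × Category II = 156-196 weeks.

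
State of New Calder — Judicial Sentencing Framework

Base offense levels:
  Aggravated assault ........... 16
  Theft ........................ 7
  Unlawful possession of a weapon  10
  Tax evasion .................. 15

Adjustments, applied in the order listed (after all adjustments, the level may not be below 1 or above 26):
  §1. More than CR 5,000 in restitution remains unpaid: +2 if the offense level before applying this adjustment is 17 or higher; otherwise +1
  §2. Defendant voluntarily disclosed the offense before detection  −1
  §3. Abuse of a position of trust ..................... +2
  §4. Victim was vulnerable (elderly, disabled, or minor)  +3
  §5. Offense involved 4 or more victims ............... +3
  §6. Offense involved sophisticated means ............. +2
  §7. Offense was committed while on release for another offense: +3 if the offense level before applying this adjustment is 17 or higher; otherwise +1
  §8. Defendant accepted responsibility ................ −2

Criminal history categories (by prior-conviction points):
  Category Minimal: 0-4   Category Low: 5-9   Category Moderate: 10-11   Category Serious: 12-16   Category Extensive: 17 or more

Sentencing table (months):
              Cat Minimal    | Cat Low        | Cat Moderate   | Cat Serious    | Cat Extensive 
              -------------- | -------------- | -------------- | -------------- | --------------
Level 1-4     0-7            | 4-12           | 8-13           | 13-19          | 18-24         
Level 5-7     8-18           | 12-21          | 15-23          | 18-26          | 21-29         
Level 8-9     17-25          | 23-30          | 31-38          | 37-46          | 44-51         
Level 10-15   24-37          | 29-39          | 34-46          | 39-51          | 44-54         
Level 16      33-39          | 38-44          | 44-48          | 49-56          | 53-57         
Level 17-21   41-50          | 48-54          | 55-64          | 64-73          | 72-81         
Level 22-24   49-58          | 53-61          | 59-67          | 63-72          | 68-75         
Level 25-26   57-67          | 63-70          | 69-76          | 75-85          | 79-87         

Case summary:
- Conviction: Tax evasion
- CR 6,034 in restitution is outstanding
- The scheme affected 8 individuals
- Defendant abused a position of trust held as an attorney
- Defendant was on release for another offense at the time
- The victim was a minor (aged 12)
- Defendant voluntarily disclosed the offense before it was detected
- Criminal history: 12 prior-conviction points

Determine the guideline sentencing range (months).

Base offense level for tax evasion: 15.
§1 applies (level before this adjustment is 15 < 17, so +1): 15 + 1 = 16.
§2 applies: 16 − 1 = 15.
§3 applies: 15 + 2 = 17.
§4 applies: 17 + 3 = 20.
§5 applies: 20 + 3 = 23.
§7 applies (level before this adjustment is 23 ≥ 17, so +3): 23 + 3 = 26.
Final offense level: 26.
Criminal history: 12 prior points → Category Serious (12-16).
Level 26 falls in the 25-26 band.
Grid: Level 25-26 × Category Serious = 75-85 months.

75-85 months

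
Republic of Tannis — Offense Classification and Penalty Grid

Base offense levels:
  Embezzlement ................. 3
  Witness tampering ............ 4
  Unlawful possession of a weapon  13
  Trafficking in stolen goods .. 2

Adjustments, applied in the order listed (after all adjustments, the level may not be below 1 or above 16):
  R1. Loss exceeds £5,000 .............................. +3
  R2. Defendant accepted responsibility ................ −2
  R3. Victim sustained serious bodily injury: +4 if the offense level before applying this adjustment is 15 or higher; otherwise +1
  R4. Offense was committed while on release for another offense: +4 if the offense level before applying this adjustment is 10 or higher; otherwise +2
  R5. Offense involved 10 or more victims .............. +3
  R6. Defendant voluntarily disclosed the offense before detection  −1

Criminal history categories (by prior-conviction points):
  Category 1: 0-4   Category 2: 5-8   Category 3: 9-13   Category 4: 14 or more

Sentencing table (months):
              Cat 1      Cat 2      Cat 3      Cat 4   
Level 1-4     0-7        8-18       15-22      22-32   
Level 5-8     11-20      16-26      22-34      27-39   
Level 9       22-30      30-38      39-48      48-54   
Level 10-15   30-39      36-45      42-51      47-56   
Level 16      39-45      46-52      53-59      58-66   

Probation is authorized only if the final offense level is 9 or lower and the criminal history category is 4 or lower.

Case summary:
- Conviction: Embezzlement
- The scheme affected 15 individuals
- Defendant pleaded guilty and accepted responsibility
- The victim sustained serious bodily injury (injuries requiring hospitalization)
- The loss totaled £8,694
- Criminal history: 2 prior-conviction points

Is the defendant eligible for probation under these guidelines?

Base offense level for embezzlement: 3.
R1 applies: 3 + 3 = 6.
R2 applies: 6 − 2 = 4.
R3 applies (level before this adjustment is 4 < 15, so +1): 4 + 1 = 5.
R5 applies: 5 + 3 = 8.
R6 does not apply.
Final offense level: 8.
Criminal history: 2 prior points → Category 1 (0-4).
Level 8 falls in the 5-8 band.
Grid: Level 5-8 × Category 1 = 11-20 months.
Probation check: level 8 ≤ 9 and category 1 ≤ 4 → eligible.

Yes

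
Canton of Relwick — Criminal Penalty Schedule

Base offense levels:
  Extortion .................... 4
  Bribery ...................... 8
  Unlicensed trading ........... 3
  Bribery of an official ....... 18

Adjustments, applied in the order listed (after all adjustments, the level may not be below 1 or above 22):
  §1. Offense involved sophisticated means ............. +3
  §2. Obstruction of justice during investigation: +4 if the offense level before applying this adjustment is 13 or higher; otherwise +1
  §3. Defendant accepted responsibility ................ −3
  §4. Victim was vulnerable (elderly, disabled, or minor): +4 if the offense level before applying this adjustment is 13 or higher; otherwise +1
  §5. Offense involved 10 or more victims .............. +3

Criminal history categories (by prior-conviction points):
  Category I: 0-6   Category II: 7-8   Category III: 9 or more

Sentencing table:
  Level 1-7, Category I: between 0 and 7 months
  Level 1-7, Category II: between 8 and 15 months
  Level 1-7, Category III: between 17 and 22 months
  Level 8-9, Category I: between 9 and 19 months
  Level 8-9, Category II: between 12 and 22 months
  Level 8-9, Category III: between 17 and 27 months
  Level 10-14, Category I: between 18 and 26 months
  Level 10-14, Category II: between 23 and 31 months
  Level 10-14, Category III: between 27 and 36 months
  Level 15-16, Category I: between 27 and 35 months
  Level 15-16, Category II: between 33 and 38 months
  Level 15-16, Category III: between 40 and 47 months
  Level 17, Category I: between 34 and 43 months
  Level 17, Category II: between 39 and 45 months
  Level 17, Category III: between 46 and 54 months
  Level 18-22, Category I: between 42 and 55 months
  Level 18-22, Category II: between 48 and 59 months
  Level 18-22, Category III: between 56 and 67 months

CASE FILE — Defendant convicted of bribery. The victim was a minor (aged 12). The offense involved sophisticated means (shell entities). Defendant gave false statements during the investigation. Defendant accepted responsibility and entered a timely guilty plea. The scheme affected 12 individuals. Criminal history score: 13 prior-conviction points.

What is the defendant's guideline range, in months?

Base offense level for bribery: 8.
§1 applies: 8 + 3 = 11.
§2 applies (level before this adjustment is 11 < 13, so +1): 11 + 1 = 12.
§3 applies: 12 − 3 = 9.
§4 applies (level before this adjustment is 9 < 13, so +1): 9 + 1 = 10.
§5 applies: 10 + 3 = 13.
Final offense level: 13.
Criminal history: 13 prior points → Category III (9+).
Level 13 falls in the 10-14 band.
Grid: Level 10-14 × Category III = 27-36 months.

27-36 months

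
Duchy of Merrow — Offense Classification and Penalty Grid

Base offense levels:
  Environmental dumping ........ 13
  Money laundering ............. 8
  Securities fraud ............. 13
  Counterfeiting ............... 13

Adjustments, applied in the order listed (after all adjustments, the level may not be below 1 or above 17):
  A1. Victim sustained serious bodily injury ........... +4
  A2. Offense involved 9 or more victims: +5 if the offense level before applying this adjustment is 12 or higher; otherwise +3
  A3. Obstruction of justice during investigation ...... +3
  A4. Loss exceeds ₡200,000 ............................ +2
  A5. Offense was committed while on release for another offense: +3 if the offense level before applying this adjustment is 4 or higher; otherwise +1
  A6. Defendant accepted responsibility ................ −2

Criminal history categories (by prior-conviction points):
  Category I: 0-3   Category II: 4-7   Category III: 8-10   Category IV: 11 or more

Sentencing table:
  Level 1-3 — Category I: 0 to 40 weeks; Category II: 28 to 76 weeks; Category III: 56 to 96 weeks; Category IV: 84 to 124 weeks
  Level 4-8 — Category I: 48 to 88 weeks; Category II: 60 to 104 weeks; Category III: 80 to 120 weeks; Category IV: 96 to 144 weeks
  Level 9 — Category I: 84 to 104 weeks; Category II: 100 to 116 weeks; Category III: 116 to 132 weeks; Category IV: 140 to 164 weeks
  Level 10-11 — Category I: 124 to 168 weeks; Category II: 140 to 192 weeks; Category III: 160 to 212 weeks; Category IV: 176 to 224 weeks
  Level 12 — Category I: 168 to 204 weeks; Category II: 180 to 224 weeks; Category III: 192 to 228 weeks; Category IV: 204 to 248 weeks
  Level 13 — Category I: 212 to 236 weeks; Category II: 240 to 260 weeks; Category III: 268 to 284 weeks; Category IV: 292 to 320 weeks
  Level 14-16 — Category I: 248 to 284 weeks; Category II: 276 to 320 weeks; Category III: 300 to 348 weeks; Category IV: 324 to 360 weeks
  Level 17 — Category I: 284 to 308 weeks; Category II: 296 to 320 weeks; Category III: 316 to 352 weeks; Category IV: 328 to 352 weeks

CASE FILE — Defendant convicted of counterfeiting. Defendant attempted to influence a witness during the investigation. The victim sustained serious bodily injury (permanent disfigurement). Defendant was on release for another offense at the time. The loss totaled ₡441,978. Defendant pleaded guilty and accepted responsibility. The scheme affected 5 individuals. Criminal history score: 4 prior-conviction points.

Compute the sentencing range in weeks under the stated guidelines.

296-320 weeks

Base offense level for counterfeiting: 13.
A1 applies: 13 + 4 = 17.
A3 applies: 17 + 3 = 20.
A4 applies: 20 + 2 = 22.
A5 applies (level before this adjustment is 22 ≥ 4, so +3): 22 + 3 = 25.
A6 applies: 25 − 2 = 23.
Level 23 exceeds the maximum of 17; capped at 17.
Final offense level: 17.
Criminal history: 4 prior points → Category II (4-7).
Level 17 falls in the 17 band.
Grid: Level 17 × Category II = 296-320 weeks.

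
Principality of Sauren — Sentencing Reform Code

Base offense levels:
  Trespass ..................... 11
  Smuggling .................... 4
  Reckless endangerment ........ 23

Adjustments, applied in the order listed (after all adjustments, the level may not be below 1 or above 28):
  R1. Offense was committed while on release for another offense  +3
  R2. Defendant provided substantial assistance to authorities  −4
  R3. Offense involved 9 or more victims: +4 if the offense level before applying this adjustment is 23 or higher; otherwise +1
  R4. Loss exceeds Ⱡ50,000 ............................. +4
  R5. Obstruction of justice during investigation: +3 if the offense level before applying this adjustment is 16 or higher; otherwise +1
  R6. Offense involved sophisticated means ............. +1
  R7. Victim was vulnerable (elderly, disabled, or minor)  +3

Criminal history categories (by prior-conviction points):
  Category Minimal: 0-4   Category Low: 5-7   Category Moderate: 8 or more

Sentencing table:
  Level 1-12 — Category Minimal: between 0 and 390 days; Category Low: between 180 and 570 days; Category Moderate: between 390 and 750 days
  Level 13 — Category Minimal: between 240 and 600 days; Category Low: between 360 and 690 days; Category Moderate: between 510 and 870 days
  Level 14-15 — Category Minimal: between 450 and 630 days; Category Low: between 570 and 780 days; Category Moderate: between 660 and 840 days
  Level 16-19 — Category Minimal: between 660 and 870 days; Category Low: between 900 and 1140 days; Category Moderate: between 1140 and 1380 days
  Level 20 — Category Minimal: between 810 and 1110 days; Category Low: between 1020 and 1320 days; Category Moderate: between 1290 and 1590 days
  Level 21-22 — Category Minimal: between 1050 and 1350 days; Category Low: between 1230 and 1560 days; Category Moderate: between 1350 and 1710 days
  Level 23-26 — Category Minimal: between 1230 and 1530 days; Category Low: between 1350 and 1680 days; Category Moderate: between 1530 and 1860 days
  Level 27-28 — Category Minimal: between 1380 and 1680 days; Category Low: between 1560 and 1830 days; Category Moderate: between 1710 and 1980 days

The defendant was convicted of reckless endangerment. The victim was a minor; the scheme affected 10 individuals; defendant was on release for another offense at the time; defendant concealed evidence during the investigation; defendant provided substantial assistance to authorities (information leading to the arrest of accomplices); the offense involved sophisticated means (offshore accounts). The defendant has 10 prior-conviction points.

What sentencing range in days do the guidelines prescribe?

Base offense level for reckless endangerment: 23.
R1 applies: 23 + 3 = 26.
R2 applies: 26 − 4 = 22.
R3 applies (level before this adjustment is 22 < 23, so +1): 22 + 1 = 23.
R5 applies (level before this adjustment is 23 ≥ 16, so +3): 23 + 3 = 26.
R6 applies: 26 + 1 = 27.
R7 applies: 27 + 3 = 30.
Level 30 exceeds the maximum of 28; capped at 28.
Final offense level: 28.
Criminal history: 10 prior points → Category Moderate (8+).
Level 28 falls in the 27-28 band.
Grid: Level 27-28 × Category Moderate = 1710-1980 days.

1710-1980 days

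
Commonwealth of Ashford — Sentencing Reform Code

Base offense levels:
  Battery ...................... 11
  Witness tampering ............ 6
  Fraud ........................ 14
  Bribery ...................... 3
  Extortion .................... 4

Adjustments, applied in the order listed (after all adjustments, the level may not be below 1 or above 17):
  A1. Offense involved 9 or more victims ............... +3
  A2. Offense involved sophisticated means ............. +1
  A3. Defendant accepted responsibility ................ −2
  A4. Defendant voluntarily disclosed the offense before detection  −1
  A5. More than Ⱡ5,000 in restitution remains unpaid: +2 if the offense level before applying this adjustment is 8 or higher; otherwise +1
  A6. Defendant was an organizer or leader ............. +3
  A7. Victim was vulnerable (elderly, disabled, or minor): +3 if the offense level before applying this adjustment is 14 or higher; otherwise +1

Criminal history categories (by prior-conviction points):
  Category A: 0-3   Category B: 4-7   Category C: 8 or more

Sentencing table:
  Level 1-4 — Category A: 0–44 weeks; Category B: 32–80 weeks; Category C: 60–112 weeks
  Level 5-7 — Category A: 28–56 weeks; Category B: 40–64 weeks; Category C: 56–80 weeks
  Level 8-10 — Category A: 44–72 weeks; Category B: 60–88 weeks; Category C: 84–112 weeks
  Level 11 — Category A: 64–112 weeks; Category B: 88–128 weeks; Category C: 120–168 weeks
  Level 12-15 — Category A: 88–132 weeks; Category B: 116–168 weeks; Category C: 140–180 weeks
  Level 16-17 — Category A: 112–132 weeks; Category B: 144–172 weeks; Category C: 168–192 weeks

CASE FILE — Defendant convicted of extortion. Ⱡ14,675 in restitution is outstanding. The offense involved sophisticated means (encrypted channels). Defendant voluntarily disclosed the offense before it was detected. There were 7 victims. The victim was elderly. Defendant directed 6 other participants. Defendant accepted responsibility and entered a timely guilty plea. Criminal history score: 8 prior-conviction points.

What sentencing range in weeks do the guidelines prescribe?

Base offense level for extortion: 4.
A1 does not apply.
A2 applies: 4 + 1 = 5.
A3 applies: 5 − 2 = 3.
A4 applies: 3 − 1 = 2.
A5 applies (level before this adjustment is 2 < 8, so +1): 2 + 1 = 3.
A6 applies: 3 + 3 = 6.
A7 applies (level before this adjustment is 6 < 14, so +1): 6 + 1 = 7.
Final offense level: 7.
Criminal history: 8 prior points → Category C (8+).
Level 7 falls in the 5-7 band.
Grid: Level 5-7 × Category C = 56-80 weeks.

56-80 weeks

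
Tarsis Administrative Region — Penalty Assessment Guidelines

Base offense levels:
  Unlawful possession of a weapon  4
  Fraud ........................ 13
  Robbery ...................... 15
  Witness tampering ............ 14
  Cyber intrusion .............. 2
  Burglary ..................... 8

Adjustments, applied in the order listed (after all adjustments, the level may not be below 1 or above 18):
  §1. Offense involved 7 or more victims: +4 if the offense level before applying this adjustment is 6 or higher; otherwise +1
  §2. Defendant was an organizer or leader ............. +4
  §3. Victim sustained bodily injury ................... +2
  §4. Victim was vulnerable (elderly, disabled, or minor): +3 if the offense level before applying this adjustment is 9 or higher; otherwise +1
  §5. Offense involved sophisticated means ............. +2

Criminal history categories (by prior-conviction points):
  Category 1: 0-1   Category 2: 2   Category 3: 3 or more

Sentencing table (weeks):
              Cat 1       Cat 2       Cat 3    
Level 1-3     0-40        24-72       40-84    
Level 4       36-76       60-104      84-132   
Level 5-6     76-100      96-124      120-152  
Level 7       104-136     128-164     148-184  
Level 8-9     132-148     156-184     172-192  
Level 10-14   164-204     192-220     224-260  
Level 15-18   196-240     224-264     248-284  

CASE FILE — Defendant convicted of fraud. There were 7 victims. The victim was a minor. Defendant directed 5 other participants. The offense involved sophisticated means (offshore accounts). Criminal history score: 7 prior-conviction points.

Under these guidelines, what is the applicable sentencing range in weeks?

Base offense level for fraud: 13.
§1 applies (level before this adjustment is 13 ≥ 6, so +4): 13 + 4 = 17.
§2 applies: 17 + 4 = 21.
§3 does not apply.
§4 applies (level before this adjustment is 21 ≥ 9, so +3): 21 + 3 = 24.
§5 applies: 24 + 2 = 26.
Level 26 exceeds the maximum of 18; capped at 18.
Final offense level: 18.
Criminal history: 7 prior points → Category 3 (3+).
Level 18 falls in the 15-18 band.
Grid: Level 15-18 × Category 3 = 248-284 weeks.

248-284 weeks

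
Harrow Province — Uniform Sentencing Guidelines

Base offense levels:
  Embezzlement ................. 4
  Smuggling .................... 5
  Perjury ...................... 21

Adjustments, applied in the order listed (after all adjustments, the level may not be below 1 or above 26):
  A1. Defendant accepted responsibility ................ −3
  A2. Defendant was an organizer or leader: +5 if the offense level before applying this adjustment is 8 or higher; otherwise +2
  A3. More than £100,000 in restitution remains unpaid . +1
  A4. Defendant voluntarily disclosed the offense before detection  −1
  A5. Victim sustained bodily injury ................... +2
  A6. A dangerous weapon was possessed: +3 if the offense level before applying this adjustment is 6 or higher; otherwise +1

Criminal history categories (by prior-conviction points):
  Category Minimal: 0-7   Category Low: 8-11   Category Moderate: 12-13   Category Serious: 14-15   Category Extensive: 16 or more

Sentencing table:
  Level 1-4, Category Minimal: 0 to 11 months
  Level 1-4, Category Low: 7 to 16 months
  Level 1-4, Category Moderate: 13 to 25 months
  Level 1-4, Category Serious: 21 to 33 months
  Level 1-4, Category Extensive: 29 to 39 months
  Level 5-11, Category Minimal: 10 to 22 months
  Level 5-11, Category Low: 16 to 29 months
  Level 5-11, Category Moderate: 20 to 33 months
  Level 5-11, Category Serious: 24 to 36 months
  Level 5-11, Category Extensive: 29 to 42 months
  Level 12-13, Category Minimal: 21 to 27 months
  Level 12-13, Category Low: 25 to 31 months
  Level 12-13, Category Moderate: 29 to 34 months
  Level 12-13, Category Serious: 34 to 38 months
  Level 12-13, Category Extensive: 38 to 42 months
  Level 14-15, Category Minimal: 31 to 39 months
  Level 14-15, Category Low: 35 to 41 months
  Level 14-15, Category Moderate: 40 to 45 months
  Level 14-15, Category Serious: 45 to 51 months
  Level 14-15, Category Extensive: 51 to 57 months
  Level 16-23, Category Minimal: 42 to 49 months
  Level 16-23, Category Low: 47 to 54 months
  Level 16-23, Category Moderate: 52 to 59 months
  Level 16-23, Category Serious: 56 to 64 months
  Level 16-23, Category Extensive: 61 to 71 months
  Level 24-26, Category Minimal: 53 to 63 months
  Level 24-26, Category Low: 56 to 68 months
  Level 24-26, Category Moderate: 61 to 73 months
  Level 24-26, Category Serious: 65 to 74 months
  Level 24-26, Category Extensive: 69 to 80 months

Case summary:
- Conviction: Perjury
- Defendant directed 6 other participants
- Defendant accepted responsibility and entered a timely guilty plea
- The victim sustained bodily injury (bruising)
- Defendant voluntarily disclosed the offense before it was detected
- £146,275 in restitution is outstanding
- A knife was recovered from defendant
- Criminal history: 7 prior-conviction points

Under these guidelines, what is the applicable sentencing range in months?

Base offense level for perjury: 21.
A1 applies: 21 − 3 = 18.
A2 applies (level before this adjustment is 18 ≥ 8, so +5): 18 + 5 = 23.
A3 applies: 23 + 1 = 24.
A4 applies: 24 − 1 = 23.
A5 applies: 23 + 2 = 25.
A6 applies (level before this adjustment is 25 ≥ 6, so +3): 25 + 3 = 28.
Level 28 exceeds the maximum of 26; capped at 26.
Final offense level: 26.
Criminal history: 7 prior points → Category Minimal (0-7).
Level 26 falls in the 24-26 band.
Grid: Level 24-26 × Category Minimal = 53-63 months.

53-63 months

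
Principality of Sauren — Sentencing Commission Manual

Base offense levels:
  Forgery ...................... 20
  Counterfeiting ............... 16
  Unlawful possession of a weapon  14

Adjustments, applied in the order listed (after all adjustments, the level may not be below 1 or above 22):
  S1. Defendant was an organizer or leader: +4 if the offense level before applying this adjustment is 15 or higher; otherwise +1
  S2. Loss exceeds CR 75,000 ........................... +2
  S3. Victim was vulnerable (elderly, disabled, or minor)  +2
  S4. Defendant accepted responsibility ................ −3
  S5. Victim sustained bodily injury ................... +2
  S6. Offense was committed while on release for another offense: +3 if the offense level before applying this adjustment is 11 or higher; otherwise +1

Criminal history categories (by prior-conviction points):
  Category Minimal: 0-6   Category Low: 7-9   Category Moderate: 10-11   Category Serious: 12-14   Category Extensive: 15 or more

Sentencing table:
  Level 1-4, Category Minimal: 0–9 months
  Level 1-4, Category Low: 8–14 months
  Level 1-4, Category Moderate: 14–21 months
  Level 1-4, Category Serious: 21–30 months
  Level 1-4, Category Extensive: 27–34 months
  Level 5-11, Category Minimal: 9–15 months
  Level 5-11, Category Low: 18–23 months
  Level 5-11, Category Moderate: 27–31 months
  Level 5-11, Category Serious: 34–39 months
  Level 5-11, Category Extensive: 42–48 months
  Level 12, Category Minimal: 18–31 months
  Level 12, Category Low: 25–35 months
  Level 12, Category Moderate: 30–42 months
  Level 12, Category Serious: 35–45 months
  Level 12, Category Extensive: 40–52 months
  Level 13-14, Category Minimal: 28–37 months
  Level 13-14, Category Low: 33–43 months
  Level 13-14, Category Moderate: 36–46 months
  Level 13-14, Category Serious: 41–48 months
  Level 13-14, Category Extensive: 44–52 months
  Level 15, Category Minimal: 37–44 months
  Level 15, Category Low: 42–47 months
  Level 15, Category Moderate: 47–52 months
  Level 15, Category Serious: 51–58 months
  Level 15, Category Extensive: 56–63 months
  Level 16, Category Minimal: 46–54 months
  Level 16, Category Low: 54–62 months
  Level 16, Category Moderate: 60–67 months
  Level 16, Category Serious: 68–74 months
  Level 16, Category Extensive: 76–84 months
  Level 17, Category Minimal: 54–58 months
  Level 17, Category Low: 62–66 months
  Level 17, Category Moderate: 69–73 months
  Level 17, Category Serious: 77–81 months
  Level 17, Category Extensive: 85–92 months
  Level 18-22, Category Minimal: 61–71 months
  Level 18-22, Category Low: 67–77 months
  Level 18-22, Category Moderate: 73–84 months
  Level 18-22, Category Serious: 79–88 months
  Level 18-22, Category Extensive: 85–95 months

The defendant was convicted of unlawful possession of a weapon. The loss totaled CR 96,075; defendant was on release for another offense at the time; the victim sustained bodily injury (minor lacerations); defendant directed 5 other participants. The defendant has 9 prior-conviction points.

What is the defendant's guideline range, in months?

67-77 months

Base offense level for unlawful possession of a weapon: 14.
S1 applies (level before this adjustment is 14 < 15, so +1): 14 + 1 = 15.
S2 applies: 15 + 2 = 17.
S4 does not apply.
S5 applies: 17 + 2 = 19.
S6 applies (level before this adjustment is 19 ≥ 11, so +3): 19 + 3 = 22.
Final offense level: 22.
Criminal history: 9 prior points → Category Low (7-9).
Level 22 falls in the 18-22 band.
Grid: Level 18-22 × Category Low = 67-77 months.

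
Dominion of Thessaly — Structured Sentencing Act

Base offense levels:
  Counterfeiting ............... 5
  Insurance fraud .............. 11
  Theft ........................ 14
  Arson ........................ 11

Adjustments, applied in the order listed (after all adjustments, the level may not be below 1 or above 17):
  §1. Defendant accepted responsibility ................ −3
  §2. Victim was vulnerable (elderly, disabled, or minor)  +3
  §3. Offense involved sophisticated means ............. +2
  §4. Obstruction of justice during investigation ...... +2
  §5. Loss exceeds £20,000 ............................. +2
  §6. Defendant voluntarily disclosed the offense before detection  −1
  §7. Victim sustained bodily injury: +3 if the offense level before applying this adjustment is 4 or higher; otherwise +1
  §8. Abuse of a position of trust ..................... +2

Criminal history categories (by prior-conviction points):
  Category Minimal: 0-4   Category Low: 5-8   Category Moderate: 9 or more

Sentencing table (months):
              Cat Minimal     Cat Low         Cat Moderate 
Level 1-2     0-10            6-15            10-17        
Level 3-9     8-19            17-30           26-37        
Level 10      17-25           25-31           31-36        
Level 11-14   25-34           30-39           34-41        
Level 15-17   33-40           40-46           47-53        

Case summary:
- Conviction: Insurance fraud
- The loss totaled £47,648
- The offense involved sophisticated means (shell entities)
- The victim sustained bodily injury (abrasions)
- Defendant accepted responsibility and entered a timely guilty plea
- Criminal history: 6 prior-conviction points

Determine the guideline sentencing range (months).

40-46 months

Base offense level for insurance fraud: 11.
§1 applies: 11 − 3 = 8.
§2 does not apply.
§3 applies: 8 + 2 = 10.
§4 does not apply.
§5 applies: 10 + 2 = 12.
§7 applies (level before this adjustment is 12 ≥ 4, so +3): 12 + 3 = 15.
Final offense level: 15.
Criminal history: 6 prior points → Category Low (5-8).
Level 15 falls in the 15-17 band.
Grid: Level 15-17 × Category Low = 40-46 months.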